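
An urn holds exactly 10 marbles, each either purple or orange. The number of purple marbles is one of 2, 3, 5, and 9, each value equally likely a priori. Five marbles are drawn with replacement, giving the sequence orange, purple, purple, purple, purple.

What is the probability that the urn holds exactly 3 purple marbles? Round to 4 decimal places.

0.0546

The likelihood of the observed sequence under each hypothesis: P(data | r = 2) = (8/10)(2/10)(2/10)(2/10)(2/10) = 0.00128; P(data | r = 3) = (7/10)(3/10)(3/10)(3/10)(3/10) = 0.00567; P(data | r = 5) = (5/10)(5/10)(5/10)(5/10)(5/10) = 0.03125; P(data | r = 9) = (1/10)(9/10)(9/10)(9/10)(9/10) = 0.06561.
Weighting by the prior gives 1/4 · 0.00128 = 0.00032, 1/4 · 0.00567 = 0.0014175, 1/4 · 0.03125 = 0.0078125, 1/4 · 0.06561 = 0.016403; with total 0.025952.
Therefore the posterior P(r = 3 | data) = (0.0014175) / (0.025952) = 0.054619.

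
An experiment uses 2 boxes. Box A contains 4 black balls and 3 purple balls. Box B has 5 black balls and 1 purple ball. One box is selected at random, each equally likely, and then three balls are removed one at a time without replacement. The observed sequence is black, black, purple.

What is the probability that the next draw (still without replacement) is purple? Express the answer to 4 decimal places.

0.2535

Under each hypothesis, the probability of the observed sequence is: P(data | box A) = (4/7)(3/6)(3/5) = 6/35; P(data | box B) = (5/6)(4/5)(1/4) = 1/6.
Multiplying each by its prior: 1/2 · 6/35 = 3/35, 1/2 · 1/6 = 1/12; summing to 71/420.
Normalising, the posterior is P(box A | data) = 36/71, P(box B | data) = 35/71.
The predictive probability is P(purple next | data) = (1/2)(36/71) + (0)(35/71) = 18/71.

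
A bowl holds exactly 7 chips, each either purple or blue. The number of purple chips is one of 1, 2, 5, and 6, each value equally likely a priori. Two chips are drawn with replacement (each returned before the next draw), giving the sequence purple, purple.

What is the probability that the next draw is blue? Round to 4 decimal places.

The likelihood of the observed sequence under each hypothesis: P(data | r = 1) = (1/7)(1/7) = 1/49; P(data | r = 2) = (2/7)(2/7) = 4/49; P(data | r = 5) = (5/7)(5/7) = 25/49; P(data | r = 6) = (6/7)(6/7) = 36/49.
The prior-weighted likelihoods are 1/4 · 1/49 = 1/196, 1/4 · 4/49 = 1/49, 1/4 · 25/49 = 25/196, 1/4 · 36/49 = 9/49; with total 33/98.
Dividing through by the total gives posterior P(r = 1 | data) = 1/66, P(r = 2 | data) = 2/33, P(r = 5 | data) = 25/66, P(r = 6 | data) = 6/11.
Averaging over the posterior, P(blue next | data) = (6/7)(1/66) + (5/7)(2/33) + (2/7)(25/66) + (1/7)(6/11) = 8/33.

0.2424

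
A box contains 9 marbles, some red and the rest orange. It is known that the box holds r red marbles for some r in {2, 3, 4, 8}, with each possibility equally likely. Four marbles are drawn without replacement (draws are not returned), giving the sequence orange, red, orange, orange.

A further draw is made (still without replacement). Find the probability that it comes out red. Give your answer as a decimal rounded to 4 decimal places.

0.3647

Compute the likelihood of the observed sequence for each case: P(data | r = 2) = (7/9)(2/8)(6/7)(5/6) = 0.13889; P(data | r = 3) = (6/9)(3/8)(5/7)(4/6) = 0.11905; P(data | r = 4) = (5/9)(4/8)(4/7)(3/6) = 0.079365; P(data | r = 8) = (1/9)(8/8)(0/7) = 0.
Weighting by the prior gives 1/4 · 0.13889 = 0.034722, 1/4 · 0.11905 = 0.029762, 1/4 · 0.079365 = 0.019841, 1/4 · 0 = 0; summing to 0.084325.
Normalising, the posterior is P(r = 2 | data) = 0.41176, P(r = 3 | data) = 0.35294, P(r = 4 | data) = 0.23529, P(r = 8 | data) = 0.
So P(red next | data) = Σ P(red next | H) P(H | data) = (1/5)(0.41176) + (2/5)(0.35294) + (3/5)(0.23529) = 0.36471.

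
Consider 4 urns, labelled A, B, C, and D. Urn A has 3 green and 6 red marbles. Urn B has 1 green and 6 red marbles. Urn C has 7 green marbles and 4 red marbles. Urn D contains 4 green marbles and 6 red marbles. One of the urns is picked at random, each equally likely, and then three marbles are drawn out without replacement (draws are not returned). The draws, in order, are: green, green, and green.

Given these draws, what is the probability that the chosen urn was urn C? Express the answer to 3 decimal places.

For each hypothesis, P(data | H) works out to: P(data | urn A) = (3/9)(2/8)(1/7) = 0.011905; P(data | urn B) = (1/7)(0/6) = 0; P(data | urn C) = (7/11)(6/10)(5/9) = 0.21212; P(data | urn D) = (4/10)(3/9)(2/8) = 0.033333.
The prior-weighted likelihoods are 1/4 · 0.011905 = 0.0029762, 1/4 · 0 = 0, 1/4 · 0.21212 = 0.05303, 1/4 · 0.033333 = 0.0083333; summing to 0.06434.
Therefore the posterior P(urn C | data) = (0.05303) / (0.06434) = 0.82422.

0.824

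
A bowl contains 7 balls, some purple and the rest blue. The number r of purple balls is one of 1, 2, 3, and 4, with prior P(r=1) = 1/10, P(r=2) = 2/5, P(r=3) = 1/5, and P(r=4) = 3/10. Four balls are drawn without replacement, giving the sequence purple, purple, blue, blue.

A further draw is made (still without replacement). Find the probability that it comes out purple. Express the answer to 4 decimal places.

0.3692

Compute the likelihood of the observed sequence for each case: P(data | r = 1) = (1/7)(0/6) = 0; P(data | r = 2) = (2/7)(1/6)(5/5)(4/4) = 1/21; P(data | r = 3) = (3/7)(2/6)(4/5)(3/4) = 3/35; P(data | r = 4) = (4/7)(3/6)(3/5)(2/4) = 3/35.
Multiplying each by its prior: 1/10 · 0 = 0, 2/5 · 1/21 = 2/105, 1/5 · 3/35 = 3/175, 3/10 · 3/35 = 9/350; these sum to 13/210.
The posterior is then P(r = 1 | data) = 0, P(r = 2 | data) = 4/13, P(r = 3 | data) = 18/65, P(r = 4 | data) = 27/65.
So P(purple next | data) = Σ P(purple next | H) P(H | data) = (0)(4/13) + (1/3)(18/65) + (2/3)(27/65) = 24/65.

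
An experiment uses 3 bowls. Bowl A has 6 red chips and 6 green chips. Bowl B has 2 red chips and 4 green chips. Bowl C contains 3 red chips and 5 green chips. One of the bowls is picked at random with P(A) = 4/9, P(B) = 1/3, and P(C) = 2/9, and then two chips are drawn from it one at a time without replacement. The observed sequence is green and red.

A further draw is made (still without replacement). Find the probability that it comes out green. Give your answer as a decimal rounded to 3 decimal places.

0.619

The likelihood of the observed sequence under each hypothesis: P(data | bowl A) = (6/12)(6/11) = 0.27273; P(data | bowl B) = (4/6)(2/5) = 0.26667; P(data | bowl C) = (5/8)(3/7) = 0.26786.
Multiplying each by its prior: 4/9 · 0.27273 = 0.12121, 1/3 · 0.26667 = 0.088889, 2/9 · 0.26786 = 0.059524; with total 0.26962.
Normalising, the posterior is P(bowl A | data) = 0.44956, P(bowl B | data) = 0.32968, P(bowl C | data) = 0.22077.
Averaging over the posterior, P(green next | data) = (1/2)(0.44956) + (3/4)(0.32968) + (2/3)(0.22077) = 0.61921.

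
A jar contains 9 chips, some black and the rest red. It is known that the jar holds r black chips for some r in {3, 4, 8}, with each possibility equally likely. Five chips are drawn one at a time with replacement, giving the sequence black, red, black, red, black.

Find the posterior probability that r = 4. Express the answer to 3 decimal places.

The likelihood of the observed sequence under each hypothesis: P(data | r = 3) = (3/9)(6/9)(3/9)(6/9)(3/9) = 0.016461; P(data | r = 4) = (4/9)(5/9)(4/9)(5/9)(4/9) = 0.027096; P(data | r = 8) = (8/9)(1/9)(8/9)(1/9)(8/9) = 0.0086708.
Weighting by the prior gives 1/3 · 0.016461 = 0.005487, 1/3 · 0.027096 = 0.009032, 1/3 · 0.0086708 = 0.0028903; these sum to 0.017409.
Therefore the posterior P(r = 4 | data) = (0.009032) / (0.017409) = 0.51881.

0.519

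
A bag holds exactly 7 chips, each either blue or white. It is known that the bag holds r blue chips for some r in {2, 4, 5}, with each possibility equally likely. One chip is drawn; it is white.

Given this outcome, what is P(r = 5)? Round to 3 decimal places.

The likelihood of this draw under each hypothesis: P(data | r = 2) = (5/7) = 5/7; P(data | r = 4) = (3/7) = 3/7; P(data | r = 5) = (2/7) = 2/7.
The prior-weighted likelihoods are 1/3 · 5/7 = 5/21, 1/3 · 3/7 = 1/7, 1/3 · 2/7 = 2/21; with total 10/21.
Hence P(r = 5 | data) = (2/21) / (10/21) = 1/5.

0.200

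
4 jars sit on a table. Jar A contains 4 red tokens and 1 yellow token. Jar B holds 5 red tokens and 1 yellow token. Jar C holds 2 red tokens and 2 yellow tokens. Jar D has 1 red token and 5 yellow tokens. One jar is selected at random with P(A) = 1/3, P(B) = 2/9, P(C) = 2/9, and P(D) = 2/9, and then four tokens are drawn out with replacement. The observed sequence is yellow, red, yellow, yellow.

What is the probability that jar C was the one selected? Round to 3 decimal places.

The likelihood of the observed sequence under each hypothesis: P(data | jar A) = (1/5)(4/5)(1/5)(1/5) = 0.0064; P(data | jar B) = (1/6)(5/6)(1/6)(1/6) = 0.003858; P(data | jar C) = (2/4)(2/4)(2/4)(2/4) = 0.0625; P(data | jar D) = (5/6)(1/6)(5/6)(5/6) = 0.096451.
The prior-weighted likelihoods are 1/3 · 0.0064 = 0.0021333, 2/9 · 0.003858 = 0.00085734, 2/9 · 0.0625 = 0.013889, 2/9 · 0.096451 = 0.021433; with total 0.038313.
By Bayes' rule, P(jar C | data) = (0.013889) / (0.038313) = 0.36251.

0.363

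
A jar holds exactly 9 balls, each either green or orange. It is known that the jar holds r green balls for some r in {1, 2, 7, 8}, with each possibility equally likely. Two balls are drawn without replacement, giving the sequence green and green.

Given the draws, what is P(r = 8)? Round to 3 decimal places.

0.560

Compute the likelihood of the observed sequence for each case: P(data | r = 1) = (1/9)(0/8) = 0; P(data | r = 2) = (2/9)(1/8) = 1/36; P(data | r = 7) = (7/9)(6/8) = 7/12; P(data | r = 8) = (8/9)(7/8) = 7/9.
The prior-weighted likelihoods are 1/4 · 0 = 0, 1/4 · 1/36 = 1/144, 1/4 · 7/12 = 7/48, 1/4 · 7/9 = 7/36; summing to 25/72.
By Bayes' rule, P(r = 8 | data) = (7/36) / (25/72) = 14/25.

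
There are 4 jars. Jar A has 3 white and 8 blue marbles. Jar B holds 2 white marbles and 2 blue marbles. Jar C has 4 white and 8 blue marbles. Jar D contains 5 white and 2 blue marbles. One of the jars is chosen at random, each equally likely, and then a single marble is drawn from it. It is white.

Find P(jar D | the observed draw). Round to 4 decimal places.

0.3924

For each hypothesis, P(data | H) works out to: P(data | jar A) = (3/11) = 0.27273; P(data | jar B) = (2/4) = 0.5; P(data | jar C) = (4/12) = 0.33333; P(data | jar D) = (5/7) = 0.71429.
The prior-weighted likelihoods are 1/4 · 0.27273 = 0.068182, 1/4 · 0.5 = 0.125, 1/4 · 0.33333 = 0.083333, 1/4 · 0.71429 = 0.17857; with total 0.45509.
Hence P(jar D | data) = (0.17857) / (0.45509) = 0.39239.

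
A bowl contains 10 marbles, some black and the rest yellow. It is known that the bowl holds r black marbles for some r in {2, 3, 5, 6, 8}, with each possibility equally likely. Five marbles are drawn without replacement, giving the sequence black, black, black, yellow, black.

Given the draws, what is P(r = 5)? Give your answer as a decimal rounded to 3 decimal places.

0.111

The likelihood of the observed sequence under each hypothesis: P(data | r = 2) = (2/10)(1/9)(0/8) = 0; P(data | r = 3) = (3/10)(2/9)(1/8)(7/7)(0/6) = 0; P(data | r = 5) = (5/10)(4/9)(3/8)(5/7)(2/6) = 5/252; P(data | r = 6) = (6/10)(5/9)(4/8)(4/7)(3/6) = 1/21; P(data | r = 8) = (8/10)(7/9)(6/8)(2/7)(5/6) = 1/9.
Weighting by the prior gives 1/5 · 0 = 0, 1/5 · 0 = 0, 1/5 · 5/252 = 1/252, 1/5 · 1/21 = 1/105, 1/5 · 1/9 = 1/45; these sum to 1/28.
Therefore the posterior P(r = 5 | data) = (1/252) / (1/28) = 1/9.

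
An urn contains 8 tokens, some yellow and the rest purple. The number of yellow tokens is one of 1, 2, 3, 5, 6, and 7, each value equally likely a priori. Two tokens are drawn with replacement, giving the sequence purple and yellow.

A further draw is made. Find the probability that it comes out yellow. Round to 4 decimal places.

Under each hypothesis, the probability of the observed sequence is: P(data | r = 1) = (7/8)(1/8) = 7/64; P(data | r = 2) = (6/8)(2/8) = 3/16; P(data | r = 3) = (5/8)(3/8) = 15/64; P(data | r = 5) = (3/8)(5/8) = 15/64; P(data | r = 6) = (2/8)(6/8) = 3/16; P(data | r = 7) = (1/8)(7/8) = 7/64.
Weighting by the prior gives 1/6 · 7/64 = 7/384, 1/6 · 3/16 = 1/32, 1/6 · 15/64 = 5/128, 1/6 · 15/64 = 5/128, 1/6 · 3/16 = 1/32, 1/6 · 7/64 = 7/384; with total 17/96.
The posterior is then P(r = 1 | data) = 7/68, P(r = 2 | data) = 3/17, P(r = 3 | data) = 15/68, P(r = 5 | data) = 15/68, P(r = 6 | data) = 3/17, P(r = 7 | data) = 7/68.
Averaging over the posterior, P(yellow next | data) = (1/8)(7/68) + (1/4)(3/17) + (3/8)(15/68) + (5/8)(15/68) + (3/4)(3/17) + (7/8)(7/68) = 1/2.

0.5000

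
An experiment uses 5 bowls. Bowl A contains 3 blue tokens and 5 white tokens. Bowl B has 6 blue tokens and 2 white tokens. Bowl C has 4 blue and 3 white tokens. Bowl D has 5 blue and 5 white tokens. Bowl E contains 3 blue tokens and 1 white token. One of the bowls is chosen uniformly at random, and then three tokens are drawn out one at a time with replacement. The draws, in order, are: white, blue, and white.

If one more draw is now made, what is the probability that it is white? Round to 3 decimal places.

Compute the likelihood of the observed sequence for each case: P(data | bowl A) = (5/8)(3/8)(5/8) = 0.14648; P(data | bowl B) = (2/8)(6/8)(2/8) = 0.046875; P(data | bowl C) = (3/7)(4/7)(3/7) = 0.10496; P(data | bowl D) = (5/10)(5/10)(5/10) = 0.125; P(data | bowl E) = (1/4)(3/4)(1/4) = 0.046875.
Weighting by the prior gives 1/5 · 0.14648 = 0.029297, 1/5 · 0.046875 = 0.009375, 1/5 · 0.10496 = 0.020991, 1/5 · 0.125 = 0.025, 1/5 · 0.046875 = 0.009375; these sum to 0.094038.
The posterior is then P(bowl A | data) = 0.31154, P(bowl B | data) = 0.099694, P(bowl C | data) = 0.22322, P(bowl D | data) = 0.26585, P(bowl E | data) = 0.099694.
The predictive probability is P(white next | data) = (5/8)(0.31154) + (1/4)(0.099694) + (3/7)(0.22322) + (1/2)(0.26585) + (1/4)(0.099694) = 0.47315.

0.473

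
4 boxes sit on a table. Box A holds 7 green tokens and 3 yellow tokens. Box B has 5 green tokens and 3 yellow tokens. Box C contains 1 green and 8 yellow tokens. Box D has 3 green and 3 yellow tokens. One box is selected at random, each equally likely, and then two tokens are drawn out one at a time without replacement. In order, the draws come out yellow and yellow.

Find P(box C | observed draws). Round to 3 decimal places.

0.675

Compute the likelihood of the observed sequence for each case: P(data | box A) = (3/10)(2/9) = 0.066667; P(data | box B) = (3/8)(2/7) = 0.10714; P(data | box C) = (8/9)(7/8) = 0.77778; P(data | box D) = (3/6)(2/5) = 0.2.
Multiplying each by its prior: 1/4 · 0.066667 = 0.016667, 1/4 · 0.10714 = 0.026786, 1/4 · 0.77778 = 0.19444, 1/4 · 0.2 = 0.05; with total 0.2879.
Therefore the posterior P(box C | data) = (0.19444) / (0.2879) = 0.6754.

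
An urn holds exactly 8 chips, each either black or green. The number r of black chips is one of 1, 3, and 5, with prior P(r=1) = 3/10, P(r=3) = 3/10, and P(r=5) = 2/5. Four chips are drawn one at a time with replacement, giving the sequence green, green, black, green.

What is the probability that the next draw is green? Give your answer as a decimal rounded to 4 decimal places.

0.6704

For each hypothesis, P(data | H) works out to: P(data | r = 1) = (7/8)(7/8)(1/8)(7/8) = 0.08374; P(data | r = 3) = (5/8)(5/8)(3/8)(5/8) = 0.091553; P(data | r = 5) = (3/8)(3/8)(5/8)(3/8) = 0.032959.
Weighting by the prior gives 3/10 · 0.08374 = 0.025122, 3/10 · 0.091553 = 0.027466, 2/5 · 0.032959 = 0.013184; summing to 0.065771.
Dividing through by the total gives posterior P(r = 1 | data) = 0.38196, P(r = 3 | data) = 0.41759, P(r = 5 | data) = 0.20045.
So P(green next | data) = Σ P(green next | H) P(H | data) = (7/8)(0.38196) + (5/8)(0.41759) + (3/8)(0.20045) = 0.67038.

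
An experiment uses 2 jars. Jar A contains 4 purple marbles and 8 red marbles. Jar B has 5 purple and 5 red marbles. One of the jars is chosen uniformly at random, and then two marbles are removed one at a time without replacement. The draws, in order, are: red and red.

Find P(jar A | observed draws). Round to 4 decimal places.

0.6563

The likelihood of the observed sequence under each hypothesis: P(data | jar A) = (8/12)(7/11) = 14/33; P(data | jar B) = (5/10)(4/9) = 2/9.
Multiplying each by its prior: 1/2 · 14/33 = 7/33, 1/2 · 2/9 = 1/9; with total 32/99.
Therefore the posterior P(jar A | data) = (7/33) / (32/99) = 21/32.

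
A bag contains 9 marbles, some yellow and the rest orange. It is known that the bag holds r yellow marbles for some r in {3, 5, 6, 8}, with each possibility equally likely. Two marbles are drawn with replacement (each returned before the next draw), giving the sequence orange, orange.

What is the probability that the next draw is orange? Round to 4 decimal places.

The likelihood of the observed sequence under each hypothesis: P(data | r = 3) = (6/9)(6/9) = 4/9; P(data | r = 5) = (4/9)(4/9) = 16/81; P(data | r = 6) = (3/9)(3/9) = 1/9; P(data | r = 8) = (1/9)(1/9) = 1/81.
Weighting by the prior gives 1/4 · 4/9 = 1/9, 1/4 · 16/81 = 4/81, 1/4 · 1/9 = 1/36, 1/4 · 1/81 = 1/324; with total 31/162.
The posterior is then P(r = 3 | data) = 18/31, P(r = 5 | data) = 8/31, P(r = 6 | data) = 9/62, P(r = 8 | data) = 1/62.
Averaging over the posterior, P(orange next | data) = (2/3)(18/31) + (4/9)(8/31) + (1/3)(9/62) + (1/9)(1/62) = 154/279.

0.5520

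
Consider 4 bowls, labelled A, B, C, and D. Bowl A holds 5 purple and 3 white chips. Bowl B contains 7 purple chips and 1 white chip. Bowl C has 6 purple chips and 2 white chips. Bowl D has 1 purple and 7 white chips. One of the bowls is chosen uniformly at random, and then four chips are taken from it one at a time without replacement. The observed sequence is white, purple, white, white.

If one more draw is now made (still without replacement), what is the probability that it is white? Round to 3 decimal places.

0.875

Under each hypothesis, the probability of the observed sequence is: P(data | bowl A) = (3/8)(5/7)(2/6)(1/5) = 1/56; P(data | bowl B) = (1/8)(7/7)(0/6) = 0; P(data | bowl C) = (2/8)(6/7)(1/6)(0/5) = 0; P(data | bowl D) = (7/8)(1/7)(6/6)(5/5) = 1/8.
Multiplying each by its prior: 1/4 · 1/56 = 1/224, 1/4 · 0 = 0, 1/4 · 0 = 0, 1/4 · 1/8 = 1/32; these sum to 1/28.
The posterior is then P(bowl A | data) = 1/8, P(bowl B | data) = 0, P(bowl C | data) = 0, P(bowl D | data) = 7/8.
So P(white next | data) = Σ P(white next | H) P(H | data) = (0)(1/8) + (1)(7/8) = 7/8.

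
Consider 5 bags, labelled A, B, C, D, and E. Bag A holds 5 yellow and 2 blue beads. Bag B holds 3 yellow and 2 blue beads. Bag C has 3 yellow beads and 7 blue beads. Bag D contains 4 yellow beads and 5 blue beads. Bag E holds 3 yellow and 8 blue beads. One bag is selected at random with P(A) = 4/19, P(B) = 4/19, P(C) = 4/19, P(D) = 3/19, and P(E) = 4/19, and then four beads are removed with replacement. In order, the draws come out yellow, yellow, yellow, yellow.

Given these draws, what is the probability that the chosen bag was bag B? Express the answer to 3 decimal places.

For each hypothesis, P(data | H) works out to: P(data | bag A) = (5/7)(5/7)(5/7)(5/7) = 0.26031; P(data | bag B) = (3/5)(3/5)(3/5)(3/5) = 0.1296; P(data | bag C) = (3/10)(3/10)(3/10)(3/10) = 0.0081; P(data | bag D) = (4/9)(4/9)(4/9)(4/9) = 0.039018; P(data | bag E) = (3/11)(3/11)(3/11)(3/11) = 0.0055324.
The prior-weighted likelihoods are 4/19 · 0.26031 = 0.054802, 4/19 · 0.1296 = 0.027284, 4/19 · 0.0081 = 0.0017053, 3/19 · 0.039018 = 0.0061608, 4/19 · 0.0055324 = 0.0011647; summing to 0.091117.
Hence P(bag B | data) = (0.027284) / (0.091117) = 0.29944.

0.299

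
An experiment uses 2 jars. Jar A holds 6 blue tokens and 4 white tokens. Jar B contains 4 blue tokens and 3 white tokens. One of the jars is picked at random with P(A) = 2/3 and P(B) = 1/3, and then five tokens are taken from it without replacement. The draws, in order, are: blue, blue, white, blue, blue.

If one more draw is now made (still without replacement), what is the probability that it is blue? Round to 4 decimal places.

Compute the likelihood of the observed sequence for each case: P(data | jar A) = (6/10)(5/9)(4/8)(4/7)(3/6) = 1/21; P(data | jar B) = (4/7)(3/6)(3/5)(2/4)(1/3) = 1/35.
Multiplying each by its prior: 2/3 · 1/21 = 2/63, 1/3 · 1/35 = 1/105; with total 13/315.
The posterior is then P(jar A | data) = 10/13, P(jar B | data) = 3/13.
Averaging over the posterior, P(blue next | data) = (2/5)(10/13) + (0)(3/13) = 4/13.

0.3077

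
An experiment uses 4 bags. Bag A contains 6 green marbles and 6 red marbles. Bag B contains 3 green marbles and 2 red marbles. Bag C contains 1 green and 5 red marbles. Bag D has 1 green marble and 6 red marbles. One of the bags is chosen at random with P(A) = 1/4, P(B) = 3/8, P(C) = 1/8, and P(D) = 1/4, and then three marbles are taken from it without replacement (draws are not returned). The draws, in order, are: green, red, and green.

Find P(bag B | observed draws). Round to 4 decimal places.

The likelihood of the observed sequence under each hypothesis: P(data | bag A) = (6/12)(6/11)(5/10) = 3/22; P(data | bag B) = (3/5)(2/4)(2/3) = 1/5; P(data | bag C) = (1/6)(5/5)(0/4) = 0; P(data | bag D) = (1/7)(6/6)(0/5) = 0.
Multiplying each by its prior: 1/4 · 3/22 = 3/88, 3/8 · 1/5 = 3/40, 1/8 · 0 = 0, 1/4 · 0 = 0; these sum to 6/55.
By Bayes' rule, P(bag B | data) = (3/40) / (6/55) = 11/16.

0.6875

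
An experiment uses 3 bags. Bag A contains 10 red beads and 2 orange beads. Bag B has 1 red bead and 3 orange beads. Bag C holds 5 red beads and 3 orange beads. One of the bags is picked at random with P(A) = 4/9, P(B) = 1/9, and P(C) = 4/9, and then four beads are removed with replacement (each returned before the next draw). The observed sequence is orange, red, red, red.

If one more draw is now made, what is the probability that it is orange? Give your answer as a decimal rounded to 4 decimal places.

0.2755

Under each hypothesis, the probability of the observed sequence is: P(data | bag A) = (2/12)(10/12)(10/12)(10/12) = 0.096451; P(data | bag B) = (3/4)(1/4)(1/4)(1/4) = 0.011719; P(data | bag C) = (3/8)(5/8)(5/8)(5/8) = 0.091553.
Weighting by the prior gives 4/9 · 0.096451 = 0.042867, 1/9 · 0.011719 = 0.0013021, 4/9 · 0.091553 = 0.04069; summing to 0.084859.
Dividing through by the total gives posterior P(bag A | data) = 0.50515, P(bag B | data) = 0.015344, P(bag C | data) = 0.4795.
Averaging over the posterior, P(orange next | data) = (1/6)(0.50515) + (3/4)(0.015344) + (3/8)(0.4795) = 0.27551.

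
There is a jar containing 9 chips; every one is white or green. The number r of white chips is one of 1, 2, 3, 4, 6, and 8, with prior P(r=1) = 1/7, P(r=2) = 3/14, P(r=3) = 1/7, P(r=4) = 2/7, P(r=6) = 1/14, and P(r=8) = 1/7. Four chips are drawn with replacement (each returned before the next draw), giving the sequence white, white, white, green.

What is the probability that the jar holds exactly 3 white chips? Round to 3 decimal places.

0.094

Under each hypothesis, the probability of the observed sequence is: P(data | r = 1) = (1/9)(1/9)(1/9)(8/9) = 0.0012193; P(data | r = 2) = (2/9)(2/9)(2/9)(7/9) = 0.0085353; P(data | r = 3) = (3/9)(3/9)(3/9)(6/9) = 0.024691; P(data | r = 4) = (4/9)(4/9)(4/9)(5/9) = 0.048773; P(data | r = 6) = (6/9)(6/9)(6/9)(3/9) = 0.098765; P(data | r = 8) = (8/9)(8/9)(8/9)(1/9) = 0.078037.
Weighting by the prior gives 1/7 · 0.0012193 = 0.00017419, 3/14 · 0.0085353 = 0.001829, 1/7 · 0.024691 = 0.0035273, 2/7 · 0.048773 = 0.013935, 1/14 · 0.098765 = 0.0070547, 1/7 · 0.078037 = 0.011148; with total 0.037668.
So P(r = 3 | data) = (0.0035273) / (0.037668) = 0.093642.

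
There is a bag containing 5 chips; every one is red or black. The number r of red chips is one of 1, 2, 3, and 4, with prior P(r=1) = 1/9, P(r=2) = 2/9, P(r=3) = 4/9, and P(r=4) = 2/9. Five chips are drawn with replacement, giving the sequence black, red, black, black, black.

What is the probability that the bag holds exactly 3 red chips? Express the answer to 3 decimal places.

0.246

For each hypothesis, P(data | H) works out to: P(data | r = 1) = (4/5)(1/5)(4/5)(4/5)(4/5) = 0.08192; P(data | r = 2) = (3/5)(2/5)(3/5)(3/5)(3/5) = 0.05184; P(data | r = 3) = (2/5)(3/5)(2/5)(2/5)(2/5) = 0.01536; P(data | r = 4) = (1/5)(4/5)(1/5)(1/5)(1/5) = 0.00128.
Multiplying each by its prior: 1/9 · 0.08192 = 0.0091022, 2/9 · 0.05184 = 0.01152, 4/9 · 0.01536 = 0.0068267, 2/9 · 0.00128 = 0.00028444; these sum to 0.027733.
Hence P(r = 3 | data) = (0.0068267) / (0.027733) = 0.24615.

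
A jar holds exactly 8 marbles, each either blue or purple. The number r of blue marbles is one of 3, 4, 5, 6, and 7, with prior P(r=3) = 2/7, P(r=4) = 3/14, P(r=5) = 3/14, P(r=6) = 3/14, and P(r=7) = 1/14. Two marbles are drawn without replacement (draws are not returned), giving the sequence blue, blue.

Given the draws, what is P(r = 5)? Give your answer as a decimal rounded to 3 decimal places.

The likelihood of the observed sequence under each hypothesis: P(data | r = 3) = (3/8)(2/7) = 3/28; P(data | r = 4) = (4/8)(3/7) = 3/14; P(data | r = 5) = (5/8)(4/7) = 5/14; P(data | r = 6) = (6/8)(5/7) = 15/28; P(data | r = 7) = (7/8)(6/7) = 3/4.
The prior-weighted likelihoods are 2/7 · 3/28 = 3/98, 3/14 · 3/14 = 9/196, 3/14 · 5/14 = 15/196, 3/14 · 15/28 = 45/392, 1/14 · 3/4 = 3/56; with total 9/28.
Hence P(r = 5 | data) = (15/196) / (9/28) = 5/21.

0.238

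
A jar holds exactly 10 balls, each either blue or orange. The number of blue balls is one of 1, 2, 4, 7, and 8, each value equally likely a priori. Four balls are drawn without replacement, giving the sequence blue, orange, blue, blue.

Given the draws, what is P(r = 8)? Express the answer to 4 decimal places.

For each hypothesis, P(data | H) works out to: P(data | r = 1) = (1/10)(9/9)(0/8) = 0; P(data | r = 2) = (2/10)(8/9)(1/8)(0/7) = 0; P(data | r = 4) = (4/10)(6/9)(3/8)(2/7) = 0.028571; P(data | r = 7) = (7/10)(3/9)(6/8)(5/7) = 0.125; P(data | r = 8) = (8/10)(2/9)(7/8)(6/7) = 0.13333.
Multiplying each by its prior: 1/5 · 0 = 0, 1/5 · 0 = 0, 1/5 · 0.028571 = 0.0057143, 1/5 · 0.125 = 0.025, 1/5 · 0.13333 = 0.026667; these sum to 0.057381.
By Bayes' rule, P(r = 8 | data) = (0.026667) / (0.057381) = 0.46473.

0.4647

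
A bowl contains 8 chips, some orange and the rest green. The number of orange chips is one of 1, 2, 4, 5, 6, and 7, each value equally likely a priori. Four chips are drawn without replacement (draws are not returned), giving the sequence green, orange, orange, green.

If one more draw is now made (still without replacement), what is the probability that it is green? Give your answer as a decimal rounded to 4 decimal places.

0.4219

For each hypothesis, P(data | H) works out to: P(data | r = 1) = (7/8)(1/7)(0/6) = 0; P(data | r = 2) = (6/8)(2/7)(1/6)(5/5) = 1/28; P(data | r = 4) = (4/8)(4/7)(3/6)(3/5) = 3/35; P(data | r = 5) = (3/8)(5/7)(4/6)(2/5) = 1/14; P(data | r = 6) = (2/8)(6/7)(5/6)(1/5) = 1/28; P(data | r = 7) = (1/8)(7/7)(6/6)(0/5) = 0.
Weighting by the prior gives 1/6 · 0 = 0, 1/6 · 1/28 = 1/168, 1/6 · 3/35 = 1/70, 1/6 · 1/14 = 1/84, 1/6 · 1/28 = 1/168, 1/6 · 0 = 0; these sum to 4/105.
Dividing through by the total gives posterior P(r = 1 | data) = 0, P(r = 2 | data) = 5/32, P(r = 4 | data) = 3/8, P(r = 5 | data) = 5/16, P(r = 6 | data) = 5/32, P(r = 7 | data) = 0.
So P(green next | data) = Σ P(green next | H) P(H | data) = (1)(5/32) + (1/2)(3/8) + (1/4)(5/16) + (0)(5/32) = 27/64.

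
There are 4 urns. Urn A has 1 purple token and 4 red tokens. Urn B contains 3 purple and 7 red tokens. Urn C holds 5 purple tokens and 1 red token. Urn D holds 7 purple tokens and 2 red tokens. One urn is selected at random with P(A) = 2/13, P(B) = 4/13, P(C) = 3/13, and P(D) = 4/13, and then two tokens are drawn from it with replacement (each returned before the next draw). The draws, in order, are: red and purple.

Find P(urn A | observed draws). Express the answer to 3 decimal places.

0.141

The likelihood of the observed sequence under each hypothesis: P(data | urn A) = (4/5)(1/5) = 0.16; P(data | urn B) = (7/10)(3/10) = 0.21; P(data | urn C) = (1/6)(5/6) = 0.13889; P(data | urn D) = (2/9)(7/9) = 0.17284.
Multiplying each by its prior: 2/13 · 0.16 = 0.024615, 4/13 · 0.21 = 0.064615, 3/13 · 0.13889 = 0.032051, 4/13 · 0.17284 = 0.053181; with total 0.17446.
So P(urn A | data) = (0.024615) / (0.17446) = 0.14109.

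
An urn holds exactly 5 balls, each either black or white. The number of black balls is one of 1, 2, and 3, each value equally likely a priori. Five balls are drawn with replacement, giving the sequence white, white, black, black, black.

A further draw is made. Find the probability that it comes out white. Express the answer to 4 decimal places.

Compute the likelihood of the observed sequence for each case: P(data | r = 1) = (4/5)(4/5)(1/5)(1/5)(1/5) = 0.00512; P(data | r = 2) = (3/5)(3/5)(2/5)(2/5)(2/5) = 0.02304; P(data | r = 3) = (2/5)(2/5)(3/5)(3/5)(3/5) = 0.03456.
Multiplying each by its prior: 1/3 · 0.00512 = 0.0017067, 1/3 · 0.02304 = 0.00768, 1/3 · 0.03456 = 0.01152; summing to 0.020907.
The posterior is then P(r = 1 | data) = 0.081633, P(r = 2 | data) = 0.36735, P(r = 3 | data) = 0.55102.
The predictive probability is P(white next | data) = (4/5)(0.081633) + (3/5)(0.36735) + (2/5)(0.55102) = 0.50612.

0.5061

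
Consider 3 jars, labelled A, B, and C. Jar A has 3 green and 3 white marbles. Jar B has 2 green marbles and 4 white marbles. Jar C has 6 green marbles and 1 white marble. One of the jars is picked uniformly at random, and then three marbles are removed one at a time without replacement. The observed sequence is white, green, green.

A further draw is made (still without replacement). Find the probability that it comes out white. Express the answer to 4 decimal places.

0.4636

Under each hypothesis, the probability of the observed sequence is: P(data | jar A) = (3/6)(3/5)(2/4) = 0.15; P(data | jar B) = (4/6)(2/5)(1/4) = 0.066667; P(data | jar C) = (1/7)(6/6)(5/5) = 0.14286.
Weighting by the prior gives 1/3 · 0.15 = 0.05, 1/3 · 0.066667 = 0.022222, 1/3 · 0.14286 = 0.047619; summing to 0.11984.
Dividing through by the total gives posterior P(jar A | data) = 0.41722, P(jar B | data) = 0.18543, P(jar C | data) = 0.39735.
Averaging over the posterior, P(white next | data) = (2/3)(0.41722) + (1)(0.18543) + (0)(0.39735) = 0.46358.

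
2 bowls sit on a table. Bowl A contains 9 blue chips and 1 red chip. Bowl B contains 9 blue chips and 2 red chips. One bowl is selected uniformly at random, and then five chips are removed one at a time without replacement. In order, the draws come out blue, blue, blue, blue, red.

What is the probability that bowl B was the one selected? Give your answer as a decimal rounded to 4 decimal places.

Compute the likelihood of the observed sequence for each case: P(data | bowl A) = (9/10)(8/9)(7/8)(6/7)(1/6) = 1/10; P(data | bowl B) = (9/11)(8/10)(7/9)(6/8)(2/7) = 6/55.
The prior-weighted likelihoods are 1/2 · 1/10 = 1/20, 1/2 · 6/55 = 3/55; with total 23/220.
Therefore the posterior P(bowl B | data) = (3/55) / (23/220) = 12/23.

0.5217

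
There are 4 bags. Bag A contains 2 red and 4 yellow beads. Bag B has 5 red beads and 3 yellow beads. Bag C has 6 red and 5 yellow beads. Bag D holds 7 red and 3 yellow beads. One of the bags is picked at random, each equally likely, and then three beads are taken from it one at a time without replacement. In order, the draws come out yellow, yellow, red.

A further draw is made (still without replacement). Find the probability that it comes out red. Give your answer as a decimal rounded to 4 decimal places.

0.5628

Compute the likelihood of the observed sequence for each case: P(data | bag A) = (4/6)(3/5)(2/4) = 0.2; P(data | bag B) = (3/8)(2/7)(5/6) = 0.089286; P(data | bag C) = (5/11)(4/10)(6/9) = 0.12121; P(data | bag D) = (3/10)(2/9)(7/8) = 0.058333.
Multiplying each by its prior: 1/4 · 0.2 = 0.05, 1/4 · 0.089286 = 0.022321, 1/4 · 0.12121 = 0.030303, 1/4 · 0.058333 = 0.014583; with total 0.11721.
Normalising, the posterior is P(bag A | data) = 0.42659, P(bag B | data) = 0.19044, P(bag C | data) = 0.25854, P(bag D | data) = 0.12442.
So P(red next | data) = Σ P(red next | H) P(H | data) = (1/3)(0.42659) + (4/5)(0.19044) + (5/8)(0.25854) + (6/7)(0.12442) = 0.56279.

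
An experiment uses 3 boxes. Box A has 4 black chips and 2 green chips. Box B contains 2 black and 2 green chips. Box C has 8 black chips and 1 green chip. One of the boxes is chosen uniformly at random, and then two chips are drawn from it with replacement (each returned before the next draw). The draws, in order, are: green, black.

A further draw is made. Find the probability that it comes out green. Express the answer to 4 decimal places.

0.3679

Compute the likelihood of the observed sequence for each case: P(data | box A) = (2/6)(4/6) = 2/9; P(data | box B) = (2/4)(2/4) = 1/4; P(data | box C) = (1/9)(8/9) = 8/81.
The prior-weighted likelihoods are 1/3 · 2/9 = 2/27, 1/3 · 1/4 = 1/12, 1/3 · 8/81 = 8/243; these sum to 185/972.
The posterior is then P(box A | data) = 72/185, P(box B | data) = 81/185, P(box C | data) = 32/185.
Averaging over the posterior, P(green next | data) = (1/3)(72/185) + (1/2)(81/185) + (1/9)(32/185) = 245/666.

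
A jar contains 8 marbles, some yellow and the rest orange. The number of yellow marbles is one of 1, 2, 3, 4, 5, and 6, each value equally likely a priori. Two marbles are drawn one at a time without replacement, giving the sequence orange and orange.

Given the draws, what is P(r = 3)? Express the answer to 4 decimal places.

0.1786

For each hypothesis, P(data | H) works out to: P(data | r = 1) = (7/8)(6/7) = 3/4; P(data | r = 2) = (6/8)(5/7) = 15/28; P(data | r = 3) = (5/8)(4/7) = 5/14; P(data | r = 4) = (4/8)(3/7) = 3/14; P(data | r = 5) = (3/8)(2/7) = 3/28; P(data | r = 6) = (2/8)(1/7) = 1/28.
Multiplying each by its prior: 1/6 · 3/4 = 1/8, 1/6 · 15/28 = 5/56, 1/6 · 5/14 = 5/84, 1/6 · 3/14 = 1/28, 1/6 · 3/28 = 1/56, 1/6 · 1/28 = 1/168; these sum to 1/3.
Therefore the posterior P(r = 3 | data) = (5/84) / (1/3) = 5/28.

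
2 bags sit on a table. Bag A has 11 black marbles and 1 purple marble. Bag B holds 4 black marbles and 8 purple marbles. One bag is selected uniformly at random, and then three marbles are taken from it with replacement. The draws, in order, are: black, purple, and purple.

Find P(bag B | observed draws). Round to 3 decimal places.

For each hypothesis, P(data | H) works out to: P(data | bag A) = (11/12)(1/12)(1/12) = 0.0063657; P(data | bag B) = (4/12)(8/12)(8/12) = 0.14815.
Multiplying each by its prior: 1/2 · 0.0063657 = 0.0031829, 1/2 · 0.14815 = 0.074074; with total 0.077257.
Hence P(bag B | data) = (0.074074) / (0.077257) = 0.9588.

0.959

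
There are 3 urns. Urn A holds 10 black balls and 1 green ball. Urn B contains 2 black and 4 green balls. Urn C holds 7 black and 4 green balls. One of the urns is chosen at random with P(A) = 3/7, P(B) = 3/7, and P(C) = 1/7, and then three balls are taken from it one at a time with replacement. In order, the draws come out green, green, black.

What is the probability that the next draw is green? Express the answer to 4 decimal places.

Under each hypothesis, the probability of the observed sequence is: P(data | urn A) = (1/11)(1/11)(10/11) = 0.0075131; P(data | urn B) = (4/6)(4/6)(2/6) = 0.14815; P(data | urn C) = (4/11)(4/11)(7/11) = 0.084147.
The prior-weighted likelihoods are 3/7 · 0.0075131 = 0.0032199, 3/7 · 0.14815 = 0.063492, 1/7 · 0.084147 = 0.012021; these sum to 0.078733.
Dividing through by the total gives posterior P(urn A | data) = 0.040897, P(urn B | data) = 0.80642, P(urn C | data) = 0.15268.
The predictive probability is P(green next | data) = (1/11)(0.040897) + (2/3)(0.80642) + (4/11)(0.15268) = 0.59685.

0.5969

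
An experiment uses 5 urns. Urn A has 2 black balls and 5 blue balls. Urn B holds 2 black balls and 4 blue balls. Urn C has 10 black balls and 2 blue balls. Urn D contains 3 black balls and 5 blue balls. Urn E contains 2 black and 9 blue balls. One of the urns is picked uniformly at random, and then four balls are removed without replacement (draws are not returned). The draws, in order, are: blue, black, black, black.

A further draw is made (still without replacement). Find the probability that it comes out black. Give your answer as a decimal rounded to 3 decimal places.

Under each hypothesis, the probability of the observed sequence is: P(data | urn A) = (5/7)(2/6)(1/5)(0/4) = 0; P(data | urn B) = (4/6)(2/5)(1/4)(0/3) = 0; P(data | urn C) = (2/12)(10/11)(9/10)(8/9) = 0.12121; P(data | urn D) = (5/8)(3/7)(2/6)(1/5) = 0.017857; P(data | urn E) = (9/11)(2/10)(1/9)(0/8) = 0.
Multiplying each by its prior: 1/5 · 0 = 0, 1/5 · 0 = 0, 1/5 · 0.12121 = 0.024242, 1/5 · 0.017857 = 0.0035714, 1/5 · 0 = 0; with total 0.027814.
Dividing through by the total gives posterior P(urn A | data) = 0, P(urn B | data) = 0, P(urn C | data) = 0.8716, P(urn D | data) = 0.1284, P(urn E | data) = 0.
Averaging over the posterior, P(black next | data) = (7/8)(0.8716) + (0)(0.1284) = 0.76265.

0.763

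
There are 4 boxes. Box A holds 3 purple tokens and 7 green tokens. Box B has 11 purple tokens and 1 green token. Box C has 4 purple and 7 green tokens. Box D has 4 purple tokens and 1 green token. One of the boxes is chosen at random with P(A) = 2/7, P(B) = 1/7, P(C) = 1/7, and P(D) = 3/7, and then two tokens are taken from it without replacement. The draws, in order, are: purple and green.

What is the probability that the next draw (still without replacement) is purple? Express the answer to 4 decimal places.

0.6300

For each hypothesis, P(data | H) works out to: P(data | box A) = (3/10)(7/9) = 0.23333; P(data | box B) = (11/12)(1/11) = 0.083333; P(data | box C) = (4/11)(7/10) = 0.25455; P(data | box D) = (4/5)(1/4) = 0.2.
The prior-weighted likelihoods are 2/7 · 0.23333 = 0.066667, 1/7 · 0.083333 = 0.011905, 1/7 · 0.25455 = 0.036364, 3/7 · 0.2 = 0.085714; these sum to 0.20065.
The posterior is then P(box A | data) = 0.33225, P(box B | data) = 0.059331, P(box C | data) = 0.18123, P(box D | data) = 0.42718.
The predictive probability is P(purple next | data) = (1/4)(0.33225) + (1)(0.059331) + (1/3)(0.18123) + (1)(0.42718) = 0.62999.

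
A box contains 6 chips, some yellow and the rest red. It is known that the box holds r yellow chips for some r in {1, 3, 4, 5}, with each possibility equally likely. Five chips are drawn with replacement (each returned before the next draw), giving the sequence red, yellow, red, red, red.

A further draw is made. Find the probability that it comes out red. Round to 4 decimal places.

The likelihood of the observed sequence under each hypothesis: P(data | r = 1) = (5/6)(1/6)(5/6)(5/6)(5/6) = 0.080376; P(data | r = 3) = (3/6)(3/6)(3/6)(3/6)(3/6) = 0.03125; P(data | r = 4) = (2/6)(4/6)(2/6)(2/6)(2/6) = 0.0082305; P(data | r = 5) = (1/6)(5/6)(1/6)(1/6)(1/6) = 0.000643.
Multiplying each by its prior: 1/4 · 0.080376 = 0.020094, 1/4 · 0.03125 = 0.0078125, 1/4 · 0.0082305 = 0.0020576, 1/4 · 0.000643 = 0.00016075; these sum to 0.030125.
Normalising, the posterior is P(r = 1 | data) = 0.66702, P(r = 3 | data) = 0.25934, P(r = 4 | data) = 0.068303, P(r = 5 | data) = 0.0053362.
Averaging over the posterior, P(red next | data) = (5/6)(0.66702) + (1/2)(0.25934) + (1/3)(0.068303) + (1/6)(0.0053362) = 0.70918.

0.7092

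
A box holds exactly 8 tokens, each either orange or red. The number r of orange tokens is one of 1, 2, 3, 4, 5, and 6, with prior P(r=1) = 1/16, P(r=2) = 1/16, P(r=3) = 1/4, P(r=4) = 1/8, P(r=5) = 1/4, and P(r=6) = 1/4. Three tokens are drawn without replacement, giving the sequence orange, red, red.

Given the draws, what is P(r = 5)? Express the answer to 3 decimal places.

Under each hypothesis, the probability of the observed sequence is: P(data | r = 1) = (1/8)(7/7)(6/6) = 1/8; P(data | r = 2) = (2/8)(6/7)(5/6) = 5/28; P(data | r = 3) = (3/8)(5/7)(4/6) = 5/28; P(data | r = 4) = (4/8)(4/7)(3/6) = 1/7; P(data | r = 5) = (5/8)(3/7)(2/6) = 5/56; P(data | r = 6) = (6/8)(2/7)(1/6) = 1/28.
The prior-weighted likelihoods are 1/16 · 1/8 = 1/128, 1/16 · 5/28 = 5/448, 1/4 · 5/28 = 5/112, 1/8 · 1/7 = 1/56, 1/4 · 5/56 = 5/224, 1/4 · 1/28 = 1/112; these sum to 101/896.
Hence P(r = 5 | data) = (5/224) / (101/896) = 20/101.

0.198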